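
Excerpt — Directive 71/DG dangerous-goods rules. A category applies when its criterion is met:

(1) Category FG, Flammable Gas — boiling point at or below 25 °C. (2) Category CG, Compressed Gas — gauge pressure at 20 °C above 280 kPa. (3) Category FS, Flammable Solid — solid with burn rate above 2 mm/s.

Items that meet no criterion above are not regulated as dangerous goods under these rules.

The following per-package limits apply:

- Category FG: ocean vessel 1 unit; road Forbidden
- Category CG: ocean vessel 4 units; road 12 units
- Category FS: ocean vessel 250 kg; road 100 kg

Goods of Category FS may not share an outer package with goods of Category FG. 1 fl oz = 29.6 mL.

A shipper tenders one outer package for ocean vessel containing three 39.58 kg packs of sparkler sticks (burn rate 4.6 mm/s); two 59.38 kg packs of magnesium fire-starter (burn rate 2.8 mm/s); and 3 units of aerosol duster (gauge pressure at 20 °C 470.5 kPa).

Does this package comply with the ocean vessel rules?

Burn rate 4.6 mm/s meets the Category FS criterion (Flammable Solid), so the sparkler sticks are Category FS.
Magnesium fire-starter: burn rate 2.8 mm/s > 2 mm/s → Category FS (Flammable Solid).
The aerosol duster has gauge pressure at 20 °C 470.5 kPa, which is > 280 kPa, so it is Category CG (Compressed Gas).
Category FS net quantity: (three 39.58 kg packs = 118.74 kg) + (two 59.38 kg packs = 118.76 kg) = 237.5 kg.
That is within the Category FS ocean vessel limit of 250 kg.
Category CG quantity: 3 units.
3 units ≤ 4 units (ocean vessel limit, Category CG) — within limit.
The segregation rule (Category FS with Category FG) does not apply to Category FS with Category CG.
Every hazard category is within its ocean vessel limit and no segregation rule is violated.

Yes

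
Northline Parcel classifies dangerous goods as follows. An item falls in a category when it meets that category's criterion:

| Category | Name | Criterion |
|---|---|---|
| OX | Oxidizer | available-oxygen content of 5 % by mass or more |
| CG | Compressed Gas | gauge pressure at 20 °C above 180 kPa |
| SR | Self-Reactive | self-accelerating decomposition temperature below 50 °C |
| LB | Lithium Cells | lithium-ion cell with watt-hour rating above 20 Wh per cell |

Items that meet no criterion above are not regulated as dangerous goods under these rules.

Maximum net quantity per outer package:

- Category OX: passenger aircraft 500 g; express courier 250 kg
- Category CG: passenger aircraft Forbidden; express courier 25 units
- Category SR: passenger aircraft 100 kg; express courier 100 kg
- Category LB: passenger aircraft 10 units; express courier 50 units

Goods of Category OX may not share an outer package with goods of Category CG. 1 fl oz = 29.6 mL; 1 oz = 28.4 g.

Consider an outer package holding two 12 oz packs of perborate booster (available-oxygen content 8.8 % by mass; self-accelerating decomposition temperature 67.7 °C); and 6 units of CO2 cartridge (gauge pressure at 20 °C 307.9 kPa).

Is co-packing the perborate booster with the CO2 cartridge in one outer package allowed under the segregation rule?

With available-oxygen content 8.8 % by mass (≥ 5 % by mass), the perborate booster falls in Category OX.
CO2 cartridge: gauge pressure at 20 °C 307.9 kPa > 180 kPa → Category CG (Compressed Gas).
Category OX and Category CG may not share an outer package.

No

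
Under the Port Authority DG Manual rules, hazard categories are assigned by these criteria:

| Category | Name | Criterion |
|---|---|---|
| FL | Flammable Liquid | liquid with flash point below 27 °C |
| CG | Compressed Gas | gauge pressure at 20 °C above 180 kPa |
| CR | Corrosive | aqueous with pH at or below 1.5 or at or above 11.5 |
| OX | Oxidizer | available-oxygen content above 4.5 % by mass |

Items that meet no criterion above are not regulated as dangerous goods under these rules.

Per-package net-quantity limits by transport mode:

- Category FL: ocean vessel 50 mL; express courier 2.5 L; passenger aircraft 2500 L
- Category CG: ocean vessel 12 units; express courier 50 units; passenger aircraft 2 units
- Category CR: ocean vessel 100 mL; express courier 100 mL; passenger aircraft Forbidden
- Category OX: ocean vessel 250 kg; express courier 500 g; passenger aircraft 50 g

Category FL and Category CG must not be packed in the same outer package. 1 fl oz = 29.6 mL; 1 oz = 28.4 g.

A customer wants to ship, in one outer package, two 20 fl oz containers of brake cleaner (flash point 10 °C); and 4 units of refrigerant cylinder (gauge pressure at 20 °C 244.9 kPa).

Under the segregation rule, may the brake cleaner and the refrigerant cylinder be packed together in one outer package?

The brake cleaner has flash point 10 °C, which is < 27 °C, so it is Category FL (Flammable Liquid).
Refrigerant cylinder: gauge pressure at 20 °C 244.9 kPa > 180 kPa → Category CG (Compressed Gas).
Category FL and Category CG may not share an outer package.

No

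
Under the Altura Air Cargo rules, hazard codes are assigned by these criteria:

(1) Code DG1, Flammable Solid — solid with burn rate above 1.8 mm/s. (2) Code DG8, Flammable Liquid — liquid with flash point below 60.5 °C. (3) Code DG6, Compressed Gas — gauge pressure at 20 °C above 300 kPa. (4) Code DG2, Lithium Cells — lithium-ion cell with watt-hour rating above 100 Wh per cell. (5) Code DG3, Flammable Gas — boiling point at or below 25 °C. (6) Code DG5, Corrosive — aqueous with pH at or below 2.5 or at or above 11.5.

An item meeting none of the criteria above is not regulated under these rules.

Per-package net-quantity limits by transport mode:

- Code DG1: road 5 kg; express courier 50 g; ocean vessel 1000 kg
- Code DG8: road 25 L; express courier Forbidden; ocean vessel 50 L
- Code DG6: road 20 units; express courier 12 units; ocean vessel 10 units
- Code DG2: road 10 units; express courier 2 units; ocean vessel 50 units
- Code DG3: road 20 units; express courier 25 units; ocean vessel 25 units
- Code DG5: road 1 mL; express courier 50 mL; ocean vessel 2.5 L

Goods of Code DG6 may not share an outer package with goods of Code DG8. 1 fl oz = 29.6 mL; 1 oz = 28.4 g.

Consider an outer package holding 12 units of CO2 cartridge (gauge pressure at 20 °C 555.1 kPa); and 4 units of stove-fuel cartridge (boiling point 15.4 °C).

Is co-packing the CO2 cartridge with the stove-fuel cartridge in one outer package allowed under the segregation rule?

Yes

With gauge pressure at 20 °C 555.1 kPa (> 300 kPa), the CO2 cartridge falls in Code DG6.
The stove-fuel cartridge has boiling point 15.4 °C, which is ≤ 25 °C, so it is Code DG3 (Flammable Gas).
No segregation rule bars Code DG6 with Code DG3.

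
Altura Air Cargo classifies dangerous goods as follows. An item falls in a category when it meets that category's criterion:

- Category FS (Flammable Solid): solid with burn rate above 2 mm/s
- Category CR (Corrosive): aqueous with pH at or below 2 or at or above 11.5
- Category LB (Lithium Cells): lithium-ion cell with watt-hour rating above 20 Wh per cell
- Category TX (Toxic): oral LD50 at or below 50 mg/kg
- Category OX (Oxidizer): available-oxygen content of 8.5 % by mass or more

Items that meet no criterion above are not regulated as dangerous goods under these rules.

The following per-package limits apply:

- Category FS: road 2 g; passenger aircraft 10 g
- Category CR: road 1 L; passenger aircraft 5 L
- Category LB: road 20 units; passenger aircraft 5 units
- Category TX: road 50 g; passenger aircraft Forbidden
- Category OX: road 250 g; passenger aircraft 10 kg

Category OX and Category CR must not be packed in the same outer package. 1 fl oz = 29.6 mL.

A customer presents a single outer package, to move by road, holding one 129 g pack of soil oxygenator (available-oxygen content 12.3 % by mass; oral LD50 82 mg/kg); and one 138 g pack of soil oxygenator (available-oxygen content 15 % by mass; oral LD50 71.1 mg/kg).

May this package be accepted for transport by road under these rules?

No

Soil oxygenator: available-oxygen content 12.3 % by mass ≥ 8.5 % by mass → Category OX (Oxidizer).
Soil oxygenator: available-oxygen content 15 % by mass ≥ 8.5 % by mass → Category OX (Oxidizer).
Total Category OX: 129 g + 138 g = 267 g.
267 g exceeds the road limit of 250 g for Category OX.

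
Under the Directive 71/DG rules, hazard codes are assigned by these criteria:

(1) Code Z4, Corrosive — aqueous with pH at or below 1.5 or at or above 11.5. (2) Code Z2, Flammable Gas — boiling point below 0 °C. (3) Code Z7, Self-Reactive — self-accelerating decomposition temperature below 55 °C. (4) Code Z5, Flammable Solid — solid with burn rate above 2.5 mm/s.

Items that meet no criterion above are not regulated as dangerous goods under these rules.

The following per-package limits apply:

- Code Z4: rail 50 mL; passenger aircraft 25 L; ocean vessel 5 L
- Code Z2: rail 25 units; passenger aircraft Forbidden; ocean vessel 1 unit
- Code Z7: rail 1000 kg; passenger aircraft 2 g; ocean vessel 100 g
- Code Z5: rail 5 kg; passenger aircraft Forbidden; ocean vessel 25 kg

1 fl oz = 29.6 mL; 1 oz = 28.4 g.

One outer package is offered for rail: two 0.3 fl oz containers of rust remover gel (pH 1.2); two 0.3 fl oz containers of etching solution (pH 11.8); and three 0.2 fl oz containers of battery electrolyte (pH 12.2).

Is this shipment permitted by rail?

With pH 1.2 (≤ 1.5), the rust remover gel falls in Code Z4.
Etching solution: pH 11.8 ≥ 11.5 → Code Z4 (Corrosive).
With pH 12.2 (≥ 11.5), the battery electrolyte falls in Code Z4.
Code Z4 net quantity: (two 0.3 fl oz containers = 17.76 mL) + (two 0.3 fl oz containers = 17.76 mL) + (three 0.2 fl oz containers = 17.76 mL) = 53.28 mL.
53.28 mL > 50 mL (rail limit, Code Z4) — over the limit.

No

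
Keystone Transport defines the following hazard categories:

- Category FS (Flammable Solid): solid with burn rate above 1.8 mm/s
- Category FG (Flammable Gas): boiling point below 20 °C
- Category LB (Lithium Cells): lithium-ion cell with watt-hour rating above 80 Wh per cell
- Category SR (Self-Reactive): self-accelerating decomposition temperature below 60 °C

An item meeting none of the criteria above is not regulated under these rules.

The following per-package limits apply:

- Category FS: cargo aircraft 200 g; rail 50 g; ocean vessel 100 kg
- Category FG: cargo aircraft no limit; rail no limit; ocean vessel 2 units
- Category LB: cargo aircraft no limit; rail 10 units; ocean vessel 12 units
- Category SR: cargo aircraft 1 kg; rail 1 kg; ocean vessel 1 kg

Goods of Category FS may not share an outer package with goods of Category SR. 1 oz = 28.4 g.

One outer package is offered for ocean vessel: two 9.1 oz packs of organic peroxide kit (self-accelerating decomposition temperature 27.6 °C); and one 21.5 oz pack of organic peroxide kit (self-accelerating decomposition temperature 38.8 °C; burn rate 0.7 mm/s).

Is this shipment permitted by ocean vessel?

With self-accelerating decomposition temperature 27.6 °C (< 60 °C), the organic peroxide kit falls in Category SR.
With self-accelerating decomposition temperature 38.8 °C (< 60 °C), the organic peroxide kit falls in Category SR.
Total Category SR: (two 9.1 oz packs = 516.88 g) + (one 21.5 oz pack = 610.6 g) = 1127.48 g.
1127.48 g exceeds the ocean vessel limit of 1 kg for Category SR.

No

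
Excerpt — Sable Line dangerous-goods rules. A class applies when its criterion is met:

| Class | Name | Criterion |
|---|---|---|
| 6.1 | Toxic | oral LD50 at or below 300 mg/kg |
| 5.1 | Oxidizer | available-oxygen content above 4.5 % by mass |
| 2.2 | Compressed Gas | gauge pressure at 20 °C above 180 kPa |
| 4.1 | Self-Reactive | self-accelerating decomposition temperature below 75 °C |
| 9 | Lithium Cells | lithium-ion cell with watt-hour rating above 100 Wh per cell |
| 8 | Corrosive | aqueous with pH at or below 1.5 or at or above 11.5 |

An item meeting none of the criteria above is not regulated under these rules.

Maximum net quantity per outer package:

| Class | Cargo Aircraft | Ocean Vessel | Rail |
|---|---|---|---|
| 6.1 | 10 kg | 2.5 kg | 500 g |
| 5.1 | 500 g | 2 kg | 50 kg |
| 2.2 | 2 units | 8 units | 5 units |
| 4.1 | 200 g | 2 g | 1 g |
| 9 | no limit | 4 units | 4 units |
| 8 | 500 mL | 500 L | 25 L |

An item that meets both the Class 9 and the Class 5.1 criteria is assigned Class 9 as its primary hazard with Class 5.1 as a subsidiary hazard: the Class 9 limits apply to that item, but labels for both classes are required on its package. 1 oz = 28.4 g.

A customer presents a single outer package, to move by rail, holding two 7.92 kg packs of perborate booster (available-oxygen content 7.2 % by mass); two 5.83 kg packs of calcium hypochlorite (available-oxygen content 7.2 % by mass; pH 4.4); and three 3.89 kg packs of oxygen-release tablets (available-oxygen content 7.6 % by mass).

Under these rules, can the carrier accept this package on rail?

Yes

Available-oxygen content 7.2 % by mass meets the Class 5.1 criterion (Oxidizer), so the perborate booster is Class 5.1.
The calcium hypochlorite has available-oxygen content 7.2 % by mass, which is > 4.5 % by mass, so it is Class 5.1 (Oxidizer).
Available-oxygen content 7.6 % by mass meets the Class 5.1 criterion (Oxidizer), so the oxygen-release tablets are Class 5.1.
Total Class 5.1: (two 7.92 kg packs = 15.84 kg) + (two 5.83 kg packs = 11.66 kg) + (three 3.89 kg packs = 11.67 kg) = 39.17 kg.
That is within the Class 5.1 rail limit of 50 kg.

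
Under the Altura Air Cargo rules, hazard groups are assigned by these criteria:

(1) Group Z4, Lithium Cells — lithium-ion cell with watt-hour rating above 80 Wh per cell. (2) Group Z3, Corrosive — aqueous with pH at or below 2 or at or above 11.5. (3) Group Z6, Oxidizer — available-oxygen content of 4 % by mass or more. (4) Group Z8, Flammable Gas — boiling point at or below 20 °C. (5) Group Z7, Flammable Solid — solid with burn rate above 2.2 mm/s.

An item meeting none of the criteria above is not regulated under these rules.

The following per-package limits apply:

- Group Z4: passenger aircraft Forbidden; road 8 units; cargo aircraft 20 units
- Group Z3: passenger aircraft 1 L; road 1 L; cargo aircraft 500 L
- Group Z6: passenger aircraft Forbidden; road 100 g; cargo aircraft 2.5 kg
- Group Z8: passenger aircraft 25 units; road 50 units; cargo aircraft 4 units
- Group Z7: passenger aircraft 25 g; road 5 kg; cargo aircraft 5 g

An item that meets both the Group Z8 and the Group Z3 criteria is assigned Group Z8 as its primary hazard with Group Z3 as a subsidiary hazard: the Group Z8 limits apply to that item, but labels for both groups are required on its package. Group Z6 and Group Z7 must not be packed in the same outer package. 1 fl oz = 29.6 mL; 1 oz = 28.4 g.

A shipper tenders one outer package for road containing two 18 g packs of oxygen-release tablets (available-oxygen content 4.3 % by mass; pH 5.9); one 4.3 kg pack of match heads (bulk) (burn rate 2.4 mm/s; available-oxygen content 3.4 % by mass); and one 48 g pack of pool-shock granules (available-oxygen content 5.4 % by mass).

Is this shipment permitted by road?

Available-oxygen content 4.3 % by mass meets the Group Z6 criterion (Oxidizer), so the oxygen-release tablets are Group Z6.
Match heads (bulk): burn rate 2.4 mm/s > 2.2 mm/s → Group Z7 (Flammable Solid).
The pool-shock granules have available-oxygen content 5.4 % by mass, which is ≥ 4 % by mass, so they are Group Z6 (Oxidizer).
Total Group Z6: (two 18 g packs = 36 g) + 48 g = 84 g.
That is within the Group Z6 road limit of 100 g.
Group Z7 quantity: 4.3 kg.
That is within the Group Z7 road limit of 5 kg.
Group Z6 and Group Z7 may not share an outer package.

No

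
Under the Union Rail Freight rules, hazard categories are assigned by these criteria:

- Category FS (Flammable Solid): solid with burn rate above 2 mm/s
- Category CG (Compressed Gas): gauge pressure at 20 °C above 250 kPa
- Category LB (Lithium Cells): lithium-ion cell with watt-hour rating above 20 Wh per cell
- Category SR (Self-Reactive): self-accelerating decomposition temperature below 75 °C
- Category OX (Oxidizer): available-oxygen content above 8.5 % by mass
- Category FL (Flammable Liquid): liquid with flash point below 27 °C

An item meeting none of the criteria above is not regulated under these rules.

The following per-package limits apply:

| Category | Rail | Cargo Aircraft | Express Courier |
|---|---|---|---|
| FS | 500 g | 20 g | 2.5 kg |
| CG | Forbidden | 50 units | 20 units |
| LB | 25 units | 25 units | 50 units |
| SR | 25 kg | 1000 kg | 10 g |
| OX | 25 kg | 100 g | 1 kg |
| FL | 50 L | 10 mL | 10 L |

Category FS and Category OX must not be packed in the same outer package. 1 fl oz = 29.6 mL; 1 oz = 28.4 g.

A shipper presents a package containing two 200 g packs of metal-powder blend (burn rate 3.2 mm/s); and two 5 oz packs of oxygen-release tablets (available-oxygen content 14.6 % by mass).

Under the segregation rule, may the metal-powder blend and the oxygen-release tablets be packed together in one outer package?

The metal-powder blend has burn rate 3.2 mm/s, which is > 2 mm/s, so it is Category FS (Flammable Solid).
Oxygen-release tablets: available-oxygen content 14.6 % by mass > 8.5 % by mass → Category OX (Oxidizer).
Category FS and Category OX may not share an outer package.

No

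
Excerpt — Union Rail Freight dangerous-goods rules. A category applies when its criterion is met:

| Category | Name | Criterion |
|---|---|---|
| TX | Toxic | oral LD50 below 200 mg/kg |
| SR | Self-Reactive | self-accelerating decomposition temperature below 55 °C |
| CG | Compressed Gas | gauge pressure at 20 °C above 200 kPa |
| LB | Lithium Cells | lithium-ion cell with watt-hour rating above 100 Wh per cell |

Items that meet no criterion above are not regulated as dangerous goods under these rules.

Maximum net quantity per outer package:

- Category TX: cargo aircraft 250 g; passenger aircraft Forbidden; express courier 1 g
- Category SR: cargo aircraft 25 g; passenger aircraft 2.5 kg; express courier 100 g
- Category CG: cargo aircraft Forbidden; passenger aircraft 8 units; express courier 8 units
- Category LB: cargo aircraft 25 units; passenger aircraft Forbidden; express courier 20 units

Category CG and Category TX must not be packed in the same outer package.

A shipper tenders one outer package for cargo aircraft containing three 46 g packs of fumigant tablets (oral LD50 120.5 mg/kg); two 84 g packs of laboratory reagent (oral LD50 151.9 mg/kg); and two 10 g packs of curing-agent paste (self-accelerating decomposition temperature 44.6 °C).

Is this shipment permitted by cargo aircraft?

No

With oral LD50 120.5 mg/kg (< 200 mg/kg), the fumigant tablets fall in Category TX.
Laboratory reagent: oral LD50 151.9 mg/kg < 200 mg/kg → Category TX (Toxic).
Self-accelerating decomposition temperature 44.6 °C meets the Category SR criterion (Self-Reactive), so the curing-agent paste is Category SR.
Category SR quantity: two 10 g packs = 20 g.
20 g is within the cargo aircraft limit of 25 g for Category SR.
Category TX net quantity: (three 46 g packs = 138 g) + (two 84 g packs = 168 g) = 306 g.
That exceeds the Category TX cargo aircraft limit of 250 g.
The segregation rule (Category CG with Category TX) does not apply to Category SR with Category TX.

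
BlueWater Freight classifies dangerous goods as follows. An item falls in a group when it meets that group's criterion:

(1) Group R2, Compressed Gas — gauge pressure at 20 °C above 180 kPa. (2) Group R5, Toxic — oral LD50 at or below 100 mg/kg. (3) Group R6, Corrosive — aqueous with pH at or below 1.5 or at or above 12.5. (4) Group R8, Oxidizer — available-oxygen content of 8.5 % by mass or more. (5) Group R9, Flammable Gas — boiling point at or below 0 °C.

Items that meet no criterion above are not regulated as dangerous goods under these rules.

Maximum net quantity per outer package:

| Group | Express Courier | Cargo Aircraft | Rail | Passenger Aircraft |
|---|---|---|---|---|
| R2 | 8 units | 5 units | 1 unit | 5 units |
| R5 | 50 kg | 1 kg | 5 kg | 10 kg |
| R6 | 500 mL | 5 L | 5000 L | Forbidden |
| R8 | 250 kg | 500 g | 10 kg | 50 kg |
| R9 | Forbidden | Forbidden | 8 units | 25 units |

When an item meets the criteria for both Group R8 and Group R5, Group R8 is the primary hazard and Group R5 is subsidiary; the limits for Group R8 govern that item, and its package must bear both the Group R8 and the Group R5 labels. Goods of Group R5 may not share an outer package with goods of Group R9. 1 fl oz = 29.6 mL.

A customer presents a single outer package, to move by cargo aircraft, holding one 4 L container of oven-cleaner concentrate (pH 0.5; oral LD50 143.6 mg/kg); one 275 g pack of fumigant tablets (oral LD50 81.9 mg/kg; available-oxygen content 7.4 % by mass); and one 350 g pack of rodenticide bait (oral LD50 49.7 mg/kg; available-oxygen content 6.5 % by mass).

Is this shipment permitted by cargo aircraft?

pH 0.5 meets the Group R6 criterion (Corrosive), so the oven-cleaner concentrate is Group R6.
With oral LD50 81.9 mg/kg (≤ 100 mg/kg), the fumigant tablets fall in Group R5.
The rodenticide bait has oral LD50 49.7 mg/kg, which is ≤ 100 mg/kg, so it is Group R5 (Toxic).
Total Group R5: 275 g + 350 g = 625 g.
625 g is within the cargo aircraft limit of 1 kg for Group R5.
Group R6 quantity: 4 L.
4 L is within the cargo aircraft limit of 5 L for Group R6.
The segregation rule (Group R5 with Group R9) does not apply to Group R5 with Group R6.
Every hazard group is within its cargo aircraft limit and no segregation rule is violated.

Yes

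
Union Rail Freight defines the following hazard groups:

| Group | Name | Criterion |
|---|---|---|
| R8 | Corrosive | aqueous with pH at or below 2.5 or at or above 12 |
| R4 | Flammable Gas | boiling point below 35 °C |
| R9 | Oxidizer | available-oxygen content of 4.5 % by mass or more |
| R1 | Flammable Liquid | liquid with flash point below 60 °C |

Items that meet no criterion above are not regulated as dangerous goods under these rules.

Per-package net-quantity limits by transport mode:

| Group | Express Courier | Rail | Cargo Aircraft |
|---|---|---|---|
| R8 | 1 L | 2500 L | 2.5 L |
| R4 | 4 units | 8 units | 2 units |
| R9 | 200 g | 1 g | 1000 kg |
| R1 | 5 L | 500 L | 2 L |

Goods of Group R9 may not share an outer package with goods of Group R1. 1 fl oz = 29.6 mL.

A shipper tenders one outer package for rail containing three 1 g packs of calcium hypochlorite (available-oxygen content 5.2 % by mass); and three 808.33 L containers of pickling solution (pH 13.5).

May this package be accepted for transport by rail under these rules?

With available-oxygen content 5.2 % by mass (≥ 4.5 % by mass), the calcium hypochlorite falls in Group R9.
pH 13.5 meets the Group R8 criterion (Corrosive), so the pickling solution is Group R8.
Group R9 quantity: three 1 g packs = 3 g.
3 g > 1 g (rail limit, Group R9) — over the limit.
Group R8 quantity: three 808.33 L containers = 2424.99 L.
2424.99 L is within the rail limit of 2500 L for Group R8.
The segregation rule (Group R9 with Group R1) does not apply to Group R9 with Group R8.

No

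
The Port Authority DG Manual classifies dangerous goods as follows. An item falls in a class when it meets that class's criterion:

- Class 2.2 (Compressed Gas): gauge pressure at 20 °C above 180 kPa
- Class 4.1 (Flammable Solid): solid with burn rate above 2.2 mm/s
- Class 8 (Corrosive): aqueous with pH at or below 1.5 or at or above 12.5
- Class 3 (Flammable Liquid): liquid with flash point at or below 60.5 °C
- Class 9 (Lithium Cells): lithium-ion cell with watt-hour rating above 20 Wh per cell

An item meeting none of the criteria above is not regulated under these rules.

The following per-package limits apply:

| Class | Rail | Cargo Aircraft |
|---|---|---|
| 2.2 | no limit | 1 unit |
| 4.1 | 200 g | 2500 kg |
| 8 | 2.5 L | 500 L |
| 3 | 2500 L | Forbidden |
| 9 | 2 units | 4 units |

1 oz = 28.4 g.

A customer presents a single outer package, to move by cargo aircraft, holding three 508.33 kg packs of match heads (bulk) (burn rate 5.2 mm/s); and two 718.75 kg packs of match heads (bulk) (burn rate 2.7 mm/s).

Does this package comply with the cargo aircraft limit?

No

With burn rate 5.2 mm/s (> 2.2 mm/s), the match heads (bulk) fall in Class 4.1.
Match heads (bulk): burn rate 2.7 mm/s > 2.2 mm/s → Class 4.1 (Flammable Solid).
Class 4.1 net quantity: (three 508.33 kg packs = 1524.99 kg) + (two 718.75 kg packs = 1437.5 kg) = 2962.49 kg.
2962.49 kg > 2500 kg (cargo aircraft limit, Class 4.1) — over the limit.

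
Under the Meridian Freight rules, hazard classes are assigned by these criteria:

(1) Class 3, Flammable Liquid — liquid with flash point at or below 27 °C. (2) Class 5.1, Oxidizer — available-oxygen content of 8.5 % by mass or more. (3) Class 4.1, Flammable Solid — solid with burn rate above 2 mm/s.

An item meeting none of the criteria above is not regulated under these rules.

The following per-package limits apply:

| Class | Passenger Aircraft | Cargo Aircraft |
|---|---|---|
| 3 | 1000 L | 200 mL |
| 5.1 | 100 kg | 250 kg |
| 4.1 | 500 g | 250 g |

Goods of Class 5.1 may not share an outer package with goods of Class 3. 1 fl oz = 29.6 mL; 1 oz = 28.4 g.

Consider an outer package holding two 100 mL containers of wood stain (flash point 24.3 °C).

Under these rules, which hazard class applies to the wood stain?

With flash point 24.3 °C (≤ 27 °C), the wood stain falls in Class 3.

Class 3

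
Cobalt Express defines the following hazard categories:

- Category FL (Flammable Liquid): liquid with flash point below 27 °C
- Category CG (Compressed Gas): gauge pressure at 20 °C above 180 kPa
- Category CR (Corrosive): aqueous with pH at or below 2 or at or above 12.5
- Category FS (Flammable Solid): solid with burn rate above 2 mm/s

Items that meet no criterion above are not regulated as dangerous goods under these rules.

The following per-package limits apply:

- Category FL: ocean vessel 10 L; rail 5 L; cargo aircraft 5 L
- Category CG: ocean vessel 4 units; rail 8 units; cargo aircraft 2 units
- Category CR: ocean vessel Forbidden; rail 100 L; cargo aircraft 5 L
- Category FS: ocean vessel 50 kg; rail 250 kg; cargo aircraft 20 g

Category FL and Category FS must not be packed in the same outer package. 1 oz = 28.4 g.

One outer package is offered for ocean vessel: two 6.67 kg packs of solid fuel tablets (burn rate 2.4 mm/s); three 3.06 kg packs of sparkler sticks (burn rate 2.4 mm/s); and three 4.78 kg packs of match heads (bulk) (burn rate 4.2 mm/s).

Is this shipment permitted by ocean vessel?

Burn rate 2.4 mm/s meets the Category FS criterion (Flammable Solid), so the solid fuel tablets are Category FS.
Burn rate 2.4 mm/s meets the Category FS criterion (Flammable Solid), so the sparkler sticks are Category FS.
The match heads (bulk) have burn rate 4.2 mm/s, which is > 2 mm/s, so they are Category FS (Flammable Solid).
Category FS net quantity: (two 6.67 kg packs = 13.34 kg) + (three 3.06 kg packs = 9.18 kg) + (three 4.78 kg packs = 14.34 kg) = 36.86 kg.
That is within the Category FS ocean vessel limit of 50 kg.

Yes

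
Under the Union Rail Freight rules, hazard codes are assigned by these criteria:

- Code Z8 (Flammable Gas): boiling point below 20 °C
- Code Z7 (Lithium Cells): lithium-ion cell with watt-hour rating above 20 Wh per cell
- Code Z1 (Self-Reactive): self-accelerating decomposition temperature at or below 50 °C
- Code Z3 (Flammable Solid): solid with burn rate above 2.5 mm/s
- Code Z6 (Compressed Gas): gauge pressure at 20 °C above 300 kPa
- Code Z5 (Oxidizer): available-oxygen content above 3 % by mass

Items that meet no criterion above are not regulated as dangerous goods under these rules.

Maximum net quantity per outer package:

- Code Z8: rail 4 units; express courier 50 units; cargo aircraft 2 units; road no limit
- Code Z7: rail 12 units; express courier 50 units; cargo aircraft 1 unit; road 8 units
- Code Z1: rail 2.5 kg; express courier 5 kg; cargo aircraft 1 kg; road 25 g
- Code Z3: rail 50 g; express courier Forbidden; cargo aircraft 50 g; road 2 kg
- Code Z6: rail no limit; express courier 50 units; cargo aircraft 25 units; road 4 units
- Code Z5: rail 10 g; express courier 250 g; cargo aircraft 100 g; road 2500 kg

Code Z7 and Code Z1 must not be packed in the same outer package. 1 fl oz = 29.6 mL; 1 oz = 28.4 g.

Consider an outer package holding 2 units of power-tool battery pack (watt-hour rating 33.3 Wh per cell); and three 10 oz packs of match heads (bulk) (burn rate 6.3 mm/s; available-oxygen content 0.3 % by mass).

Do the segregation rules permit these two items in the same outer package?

Yes

Power-tool battery pack: watt-hour rating 33.3 Wh per cell > 20 Wh per cell → Code Z7 (Lithium Cells).
Match heads (bulk): burn rate 6.3 mm/s > 2.5 mm/s → Code Z3 (Flammable Solid).
No segregation rule bars Code Z7 with Code Z3.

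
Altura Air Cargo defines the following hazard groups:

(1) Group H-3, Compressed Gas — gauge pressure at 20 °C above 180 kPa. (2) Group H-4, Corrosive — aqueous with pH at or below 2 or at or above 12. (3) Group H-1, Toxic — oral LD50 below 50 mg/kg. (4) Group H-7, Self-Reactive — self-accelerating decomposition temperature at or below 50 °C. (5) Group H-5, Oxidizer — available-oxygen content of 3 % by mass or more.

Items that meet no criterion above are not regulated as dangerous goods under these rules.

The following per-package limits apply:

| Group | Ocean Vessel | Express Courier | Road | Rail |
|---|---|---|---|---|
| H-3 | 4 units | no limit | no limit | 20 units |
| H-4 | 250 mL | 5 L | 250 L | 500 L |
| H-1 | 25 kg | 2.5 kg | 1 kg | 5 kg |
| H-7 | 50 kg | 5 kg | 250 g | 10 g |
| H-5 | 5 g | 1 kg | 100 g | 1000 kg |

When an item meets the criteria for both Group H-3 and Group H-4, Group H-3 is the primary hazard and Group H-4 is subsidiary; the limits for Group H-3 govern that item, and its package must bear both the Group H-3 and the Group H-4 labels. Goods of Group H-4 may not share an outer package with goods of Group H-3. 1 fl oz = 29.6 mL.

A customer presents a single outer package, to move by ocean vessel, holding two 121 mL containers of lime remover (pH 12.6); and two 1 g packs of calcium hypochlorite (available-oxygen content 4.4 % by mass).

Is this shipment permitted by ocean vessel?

Yes

With pH 12.6 (≥ 12), the lime remover falls in Group H-4.
The calcium hypochlorite has available-oxygen content 4.4 % by mass, which is ≥ 3 % by mass, so it is Group H-5 (Oxidizer).
Group H-5 quantity: two 1 g packs = 2 g.
That is within the Group H-5 ocean vessel limit of 5 g.
Group H-4 quantity: two 121 mL containers = 242 mL.
That is within the Group H-4 ocean vessel limit of 250 mL.
The segregation rule (Group H-4 with Group H-3) does not apply to Group H-5 with Group H-4.
Every hazard group is within its ocean vessel limit and no segregation rule is violated.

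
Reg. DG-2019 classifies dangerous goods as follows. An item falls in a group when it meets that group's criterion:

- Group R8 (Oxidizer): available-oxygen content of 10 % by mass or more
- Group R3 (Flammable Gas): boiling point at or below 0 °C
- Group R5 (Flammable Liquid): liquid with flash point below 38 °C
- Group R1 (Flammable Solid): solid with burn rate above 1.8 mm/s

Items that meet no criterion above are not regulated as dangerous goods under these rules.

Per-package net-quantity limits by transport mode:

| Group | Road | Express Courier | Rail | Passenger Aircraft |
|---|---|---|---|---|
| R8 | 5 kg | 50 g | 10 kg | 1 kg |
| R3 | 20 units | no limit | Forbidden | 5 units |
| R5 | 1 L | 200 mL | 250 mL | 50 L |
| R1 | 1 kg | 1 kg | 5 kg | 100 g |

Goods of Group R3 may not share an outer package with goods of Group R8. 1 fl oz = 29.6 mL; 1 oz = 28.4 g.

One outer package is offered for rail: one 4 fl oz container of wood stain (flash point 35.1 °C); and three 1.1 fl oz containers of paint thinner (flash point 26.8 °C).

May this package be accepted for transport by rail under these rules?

Wood stain: flash point 35.1 °C < 38 °C → Group R5 (Flammable Liquid).
Paint thinner: flash point 26.8 °C < 38 °C → Group R5 (Flammable Liquid).
Group R5 net quantity: (one 4 fl oz container = 118.4 mL) + (three 1.1 fl oz containers = 97.68 mL) = 216.08 mL.
216.08 mL is within the rail limit of 250 mL for Group R5.

Yes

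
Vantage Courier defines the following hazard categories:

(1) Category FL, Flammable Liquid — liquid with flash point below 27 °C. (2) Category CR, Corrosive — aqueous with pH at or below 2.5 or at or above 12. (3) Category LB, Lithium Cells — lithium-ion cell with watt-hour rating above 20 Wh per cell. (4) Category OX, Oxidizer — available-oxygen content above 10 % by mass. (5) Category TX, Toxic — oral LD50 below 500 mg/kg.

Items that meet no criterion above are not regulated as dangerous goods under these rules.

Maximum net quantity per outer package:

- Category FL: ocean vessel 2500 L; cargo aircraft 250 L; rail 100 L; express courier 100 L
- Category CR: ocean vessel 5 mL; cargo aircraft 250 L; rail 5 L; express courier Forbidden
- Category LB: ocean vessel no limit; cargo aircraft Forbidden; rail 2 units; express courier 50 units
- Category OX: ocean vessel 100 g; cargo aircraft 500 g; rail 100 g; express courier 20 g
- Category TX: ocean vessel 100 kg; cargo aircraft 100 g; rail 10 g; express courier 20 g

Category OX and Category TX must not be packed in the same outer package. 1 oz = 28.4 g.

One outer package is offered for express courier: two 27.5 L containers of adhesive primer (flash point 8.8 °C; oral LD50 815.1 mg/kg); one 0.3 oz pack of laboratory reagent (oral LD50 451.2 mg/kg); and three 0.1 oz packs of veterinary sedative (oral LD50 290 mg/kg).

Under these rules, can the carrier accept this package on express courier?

Yes

Flash point 8.8 °C meets the Category FL criterion (Flammable Liquid), so the adhesive primer is Category FL.
The laboratory reagent has oral LD50 451.2 mg/kg, which is < 500 mg/kg, so it is Category TX (Toxic).
Oral LD50 290 mg/kg meets the Category TX criterion (Toxic), so the veterinary sedative is Category TX.
Total Category TX: (one 0.3 oz pack = 8.52 g) + (three 0.1 oz packs = 8.52 g) = 17.04 g.
17.04 g is within the express courier limit of 20 g for Category TX.
Category FL quantity: two 27.5 L containers = 55 L.
55 L is within the express courier limit of 100 L for Category FL.
The segregation rule (Category OX with Category TX) does not apply to Category TX with Category FL.
Every hazard category is within its express courier limit and no segregation rule is violated.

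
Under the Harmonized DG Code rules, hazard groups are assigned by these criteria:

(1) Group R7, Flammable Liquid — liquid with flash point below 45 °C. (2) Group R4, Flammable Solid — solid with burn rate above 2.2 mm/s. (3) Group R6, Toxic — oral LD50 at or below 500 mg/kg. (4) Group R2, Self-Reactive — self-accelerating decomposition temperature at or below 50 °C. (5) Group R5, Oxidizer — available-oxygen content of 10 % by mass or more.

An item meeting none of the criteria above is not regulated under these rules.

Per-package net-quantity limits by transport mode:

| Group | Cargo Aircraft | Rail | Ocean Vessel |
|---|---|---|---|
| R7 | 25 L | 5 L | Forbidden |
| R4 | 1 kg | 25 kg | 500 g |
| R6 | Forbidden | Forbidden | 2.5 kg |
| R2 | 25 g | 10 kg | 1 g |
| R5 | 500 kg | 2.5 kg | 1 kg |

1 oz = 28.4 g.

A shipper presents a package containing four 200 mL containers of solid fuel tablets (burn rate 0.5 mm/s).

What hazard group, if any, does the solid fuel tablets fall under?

burn rate 0.5 mm/s is not above 2.2 mm/s, so Group R4 does not apply.
No criterion is met, so the item is not regulated.

Not regulated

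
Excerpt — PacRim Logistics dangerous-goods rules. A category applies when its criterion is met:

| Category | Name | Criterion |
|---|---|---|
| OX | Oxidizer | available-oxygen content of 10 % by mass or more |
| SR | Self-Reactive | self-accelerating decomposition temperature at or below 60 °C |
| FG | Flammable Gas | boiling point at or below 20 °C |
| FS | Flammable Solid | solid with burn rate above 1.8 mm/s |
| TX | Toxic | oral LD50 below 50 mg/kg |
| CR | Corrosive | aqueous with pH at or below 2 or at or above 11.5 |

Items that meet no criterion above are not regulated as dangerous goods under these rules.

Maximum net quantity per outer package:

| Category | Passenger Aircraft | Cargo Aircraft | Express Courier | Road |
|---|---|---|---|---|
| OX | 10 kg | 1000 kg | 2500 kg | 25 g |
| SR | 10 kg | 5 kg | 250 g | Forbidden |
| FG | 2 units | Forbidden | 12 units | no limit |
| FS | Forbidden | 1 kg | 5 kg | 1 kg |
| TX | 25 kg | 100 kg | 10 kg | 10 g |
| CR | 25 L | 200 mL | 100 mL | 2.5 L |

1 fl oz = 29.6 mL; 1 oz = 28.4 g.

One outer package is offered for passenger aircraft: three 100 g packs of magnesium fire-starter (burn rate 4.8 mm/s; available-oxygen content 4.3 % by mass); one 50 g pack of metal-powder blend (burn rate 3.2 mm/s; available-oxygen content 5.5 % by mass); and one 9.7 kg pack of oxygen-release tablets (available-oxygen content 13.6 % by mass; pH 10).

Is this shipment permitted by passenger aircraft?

No

Magnesium fire-starter: burn rate 4.8 mm/s > 1.8 mm/s → Category FS (Flammable Solid).
The metal-powder blend has burn rate 3.2 mm/s, which is > 1.8 mm/s, so it is Category FS (Flammable Solid).
The oxygen-release tablets have available-oxygen content 13.6 % by mass, which is ≥ 10 % by mass, so they are Category OX (Oxidizer).
Category FS net quantity: (three 100 g packs = 300 g) + 50 g = 350 g.
By passenger aircraft, Category FS is Forbidden regardless of quantity.
Category OX quantity: 9.7 kg.
That is within the Category OX passenger aircraft limit of 10 kg.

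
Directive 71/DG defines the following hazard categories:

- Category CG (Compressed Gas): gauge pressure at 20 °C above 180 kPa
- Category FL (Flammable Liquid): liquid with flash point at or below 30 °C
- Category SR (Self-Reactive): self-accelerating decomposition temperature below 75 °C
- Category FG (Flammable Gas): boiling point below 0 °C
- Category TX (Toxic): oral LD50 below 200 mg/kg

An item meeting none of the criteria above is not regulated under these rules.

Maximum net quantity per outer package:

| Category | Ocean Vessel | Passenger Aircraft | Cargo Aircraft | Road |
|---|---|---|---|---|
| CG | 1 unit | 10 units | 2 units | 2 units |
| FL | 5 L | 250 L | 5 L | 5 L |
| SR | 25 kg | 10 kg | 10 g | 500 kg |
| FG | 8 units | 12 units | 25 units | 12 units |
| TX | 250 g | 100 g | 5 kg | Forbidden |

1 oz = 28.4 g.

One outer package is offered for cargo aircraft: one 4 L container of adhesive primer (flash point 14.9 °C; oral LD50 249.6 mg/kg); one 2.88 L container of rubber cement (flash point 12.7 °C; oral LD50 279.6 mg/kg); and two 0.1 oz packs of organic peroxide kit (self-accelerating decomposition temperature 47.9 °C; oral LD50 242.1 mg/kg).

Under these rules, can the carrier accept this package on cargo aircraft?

No

With flash point 14.9 °C (≤ 30 °C), the adhesive primer falls in Category FL.
With flash point 12.7 °C (≤ 30 °C), the rubber cement falls in Category FL.
The organic peroxide kit has self-accelerating decomposition temperature 47.9 °C, which is < 75 °C, so it is Category SR (Self-Reactive).
Total Category FL: 4 L + 2.88 L = 6.88 L.
6.88 L exceeds the cargo aircraft limit of 5 L for Category FL.
Category SR quantity: two 0.1 oz packs = 5.68 g.
That is within the Category SR cargo aircraft limit of 10 g.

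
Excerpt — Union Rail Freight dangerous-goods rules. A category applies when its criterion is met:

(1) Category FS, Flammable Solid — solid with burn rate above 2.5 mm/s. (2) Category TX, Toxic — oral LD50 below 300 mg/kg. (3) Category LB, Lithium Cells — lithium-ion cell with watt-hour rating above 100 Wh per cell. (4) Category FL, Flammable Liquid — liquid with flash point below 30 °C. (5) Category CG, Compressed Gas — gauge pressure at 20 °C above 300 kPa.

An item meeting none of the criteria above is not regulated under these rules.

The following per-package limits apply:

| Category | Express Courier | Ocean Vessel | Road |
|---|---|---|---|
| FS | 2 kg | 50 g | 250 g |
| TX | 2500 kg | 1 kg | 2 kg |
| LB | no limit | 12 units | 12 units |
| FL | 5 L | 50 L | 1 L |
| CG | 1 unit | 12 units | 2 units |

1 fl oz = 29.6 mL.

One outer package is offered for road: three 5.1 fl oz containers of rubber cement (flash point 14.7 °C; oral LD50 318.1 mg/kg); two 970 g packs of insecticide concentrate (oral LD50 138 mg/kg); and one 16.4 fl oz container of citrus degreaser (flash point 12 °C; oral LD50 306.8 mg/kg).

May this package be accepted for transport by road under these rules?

Yes

Rubber cement: flash point 14.7 °C < 30 °C → Category FL (Flammable Liquid).
With oral LD50 138 mg/kg (< 300 mg/kg), the insecticide concentrate falls in Category TX.
Citrus degreaser: flash point 12 °C < 30 °C → Category FL (Flammable Liquid).
Category FL net quantity: (three 5.1 fl oz containers = 452.88 mL) + (one 16.4 fl oz container = 485.44 mL) = 938.32 mL.
938.32 mL ≤ 1 L (road limit, Category FL) — within limit.
Category TX quantity: two 970 g packs = 1.94 kg.
1.94 kg ≤ 2 kg (road limit, Category TX) — within limit.
Every hazard category is within its road limit and no segregation rule is violated.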